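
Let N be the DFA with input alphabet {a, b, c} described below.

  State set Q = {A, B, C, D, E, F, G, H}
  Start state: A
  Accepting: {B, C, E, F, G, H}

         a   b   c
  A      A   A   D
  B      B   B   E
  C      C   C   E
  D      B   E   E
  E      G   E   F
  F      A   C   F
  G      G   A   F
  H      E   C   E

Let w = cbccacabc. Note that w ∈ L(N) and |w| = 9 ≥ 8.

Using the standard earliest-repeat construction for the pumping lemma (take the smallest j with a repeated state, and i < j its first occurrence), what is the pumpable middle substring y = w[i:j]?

c

Run of N on w = c b c c a c a b c:
  step 0: A  (start)
  step 1: D  (read c: A→D)
  step 2: E  (read b: D→E)
  step 3: F  (read c: E→F)
  step 4: F  (read c: F→F)   ← first repeat (F seen earlier)
  step 5: A  (read a: F→A)
  step 6: D  (read c: A→D)
  step 7: B  (read a: D→B)
  step 8: B  (read b: B→B)
  step 9: E  (read c: B→E)

So i = 3, j = 4, giving x = w[0:3] = cbc, y = w[3:4] = c, z = w[4:9] = acabc.
Check: |xy| = 4 ≤ 8 and |y| = 1 ≥ 1. Reading y takes N from F back to F, so every xyⁱz is accepted.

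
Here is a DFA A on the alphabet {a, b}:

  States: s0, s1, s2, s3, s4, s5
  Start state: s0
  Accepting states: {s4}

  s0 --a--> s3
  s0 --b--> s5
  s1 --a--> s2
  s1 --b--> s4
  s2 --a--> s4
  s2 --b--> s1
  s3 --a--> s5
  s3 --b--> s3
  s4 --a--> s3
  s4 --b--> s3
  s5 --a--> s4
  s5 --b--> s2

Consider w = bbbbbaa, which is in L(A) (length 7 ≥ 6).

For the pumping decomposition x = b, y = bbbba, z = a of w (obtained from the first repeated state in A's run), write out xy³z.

xy^3z = b·bbbba·bbbba·bbbba·a = bbbbbabbbbabbbbaa.
Reading y = bbbba takes A from s5 back to s5, so after x·y·y·y the machine is still in s5, and z then leads to the accepting state s4. Hence bbbbbabbbbabbbbaa ∈ L(A).

bbbbbabbbbabbbbaa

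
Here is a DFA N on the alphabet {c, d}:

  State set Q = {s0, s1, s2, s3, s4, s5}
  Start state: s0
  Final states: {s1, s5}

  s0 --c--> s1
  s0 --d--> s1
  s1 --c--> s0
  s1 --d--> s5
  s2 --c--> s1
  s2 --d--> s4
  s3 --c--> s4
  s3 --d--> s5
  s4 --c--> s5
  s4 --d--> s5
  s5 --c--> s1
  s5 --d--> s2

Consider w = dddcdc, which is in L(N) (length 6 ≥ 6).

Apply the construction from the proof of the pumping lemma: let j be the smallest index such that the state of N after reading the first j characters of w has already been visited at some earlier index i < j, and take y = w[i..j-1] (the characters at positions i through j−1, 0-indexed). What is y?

ddc

Run of N on w = d d d c d c:
  step 0: s0  (start)
  step 1: s1  (read d: s0→s1)
  step 2: s5  (read d: s1→s5)
  step 3: s2  (read d: s5→s2)
  step 4: s1  (read c: s2→s1)   ← first repeat (s1 seen earlier)
  step 5: s5  (read d: s1→s5)
  step 6: s1  (read c: s5→s1)

So i = 1, j = 4, giving x = w[0:1] = d, y = w[1:4] = ddc, z = w[4:6] = dc.
Check: |xy| = 4 ≤ 6 and |y| = 3 ≥ 1. Reading y takes N from s1 back to s1, so every xyⁱz is accepted.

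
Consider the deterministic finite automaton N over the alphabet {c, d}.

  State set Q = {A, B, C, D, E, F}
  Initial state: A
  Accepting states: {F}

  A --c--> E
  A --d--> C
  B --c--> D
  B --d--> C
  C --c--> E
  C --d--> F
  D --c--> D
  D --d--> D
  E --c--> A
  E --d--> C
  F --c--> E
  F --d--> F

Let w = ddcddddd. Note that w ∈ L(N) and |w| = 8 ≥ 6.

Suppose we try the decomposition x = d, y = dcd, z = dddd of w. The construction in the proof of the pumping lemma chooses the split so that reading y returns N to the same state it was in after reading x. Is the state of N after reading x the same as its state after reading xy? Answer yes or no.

yes

State sequence: A -d-> C -d-> F -c-> E -d-> C

After x (step 1): C. After xy (step 4): C.
They match, so y = dcd drives N around a cycle from C back to itself; pumping y any number of times keeps N in C before reading z, and xyⁱz ∈ L(N) for every i ≥ 0.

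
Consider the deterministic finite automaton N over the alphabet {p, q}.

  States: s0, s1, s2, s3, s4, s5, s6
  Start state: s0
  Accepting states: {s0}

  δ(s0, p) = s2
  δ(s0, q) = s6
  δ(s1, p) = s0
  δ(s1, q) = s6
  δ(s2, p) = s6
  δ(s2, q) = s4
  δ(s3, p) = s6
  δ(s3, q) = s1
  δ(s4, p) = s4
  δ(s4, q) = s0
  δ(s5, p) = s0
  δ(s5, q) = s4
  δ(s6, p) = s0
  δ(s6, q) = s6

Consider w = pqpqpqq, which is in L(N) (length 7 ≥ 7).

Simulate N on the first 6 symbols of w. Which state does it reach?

Run of N on the first 6 characters of w = p q p q p q:
  step 0: s0  (start)
  step 1: s2  (read p: s0→s2)
  step 2: s4  (read q: s2→s4)
  step 3: s4  (read p: s4→s4)
  step 4: s0  (read q: s4→s0)
  step 5: s2  (read p: s0→s2)
  step 6: s4  (read q: s2→s4)

After reading 6 characters, N is in state s4.
(This kind of state-tracing is the core of the pumping-lemma construction: with 7 states, pigeonhole forces a repeat within the first 7 steps.)

s4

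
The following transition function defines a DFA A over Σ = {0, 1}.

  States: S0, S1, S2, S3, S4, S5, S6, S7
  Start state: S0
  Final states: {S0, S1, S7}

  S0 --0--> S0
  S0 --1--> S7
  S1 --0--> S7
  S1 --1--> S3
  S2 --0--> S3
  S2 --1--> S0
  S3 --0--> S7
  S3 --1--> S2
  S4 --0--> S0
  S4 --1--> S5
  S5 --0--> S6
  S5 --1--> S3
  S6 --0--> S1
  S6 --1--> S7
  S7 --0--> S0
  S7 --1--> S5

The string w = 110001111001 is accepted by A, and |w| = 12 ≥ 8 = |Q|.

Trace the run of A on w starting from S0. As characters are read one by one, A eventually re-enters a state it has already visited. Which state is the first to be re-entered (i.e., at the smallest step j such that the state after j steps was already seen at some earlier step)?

S7

State sequence: S0 -1-> S7 -1-> S5 -0-> S6 -0-> S1 -0-> S7 -1-> S5 -1-> S3 -1-> S2 -1-> S0 -0-> S0 -0-> S0 -1-> S7
First repeat at step 5: S7 was already visited.

The earliest repeat is at step j = 5: A is in S7, which it already visited at step i = 1.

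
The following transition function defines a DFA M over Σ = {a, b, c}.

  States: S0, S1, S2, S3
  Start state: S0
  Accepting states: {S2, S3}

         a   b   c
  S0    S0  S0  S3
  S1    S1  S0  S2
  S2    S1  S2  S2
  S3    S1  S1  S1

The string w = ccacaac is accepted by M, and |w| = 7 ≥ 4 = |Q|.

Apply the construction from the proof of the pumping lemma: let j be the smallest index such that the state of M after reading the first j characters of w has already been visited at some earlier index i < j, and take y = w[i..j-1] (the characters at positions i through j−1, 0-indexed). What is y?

Run of M on w = c c a c a a c:
  step 0: S0  (start)
  step 1: S3  (read c: S0→S3)
  step 2: S1  (read c: S3→S1)
  step 3: S1  (read a: S1→S1)   ← first repeat (S1 seen earlier)
  step 4: S2  (read c: S1→S2)
  step 5: S1  (read a: S2→S1)
  step 6: S1  (read a: S1→S1)
  step 7: S2  (read c: S1→S2)

So i = 2, j = 3, giving x = w[0:2] = cc, y = w[2:3] = a, z = w[3:7] = caac.
Check: |xy| = 3 ≤ 4 and |y| = 1 ≥ 1. Reading y takes M from S1 back to S1, so every xyⁱz is accepted.
Pumping length from the standard proof: p = 4 (the number of states). The repeated state found above gives |xy| = j ≤ 4 and |y| = j − i ≥ 1.

a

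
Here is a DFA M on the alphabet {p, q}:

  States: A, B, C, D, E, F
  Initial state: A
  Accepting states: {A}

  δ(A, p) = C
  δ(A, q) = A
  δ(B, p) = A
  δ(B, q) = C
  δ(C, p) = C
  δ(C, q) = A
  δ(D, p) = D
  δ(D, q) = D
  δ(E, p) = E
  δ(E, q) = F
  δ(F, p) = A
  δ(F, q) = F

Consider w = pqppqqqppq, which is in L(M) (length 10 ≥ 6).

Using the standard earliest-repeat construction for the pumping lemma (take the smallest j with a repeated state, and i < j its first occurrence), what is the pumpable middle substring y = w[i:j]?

pq

Run of M on w = p q p p q q q p p q:
  step 0: A  (start)
  step 1: C  (read p: A→C)
  step 2: A  (read q: C→A)   ← first repeat (A seen earlier)
  step 3: C  (read p: A→C)
  step 4: C  (read p: C→C)
  step 5: A  (read q: C→A)
  step 6: A  (read q: A→A)
  step 7: A  (read q: A→A)
  step 8: C  (read p: A→C)
  step 9: C  (read p: C→C)
  step 10: A  (read q: C→A)

So i = 0, j = 2, giving x = w[0:0] = ε, y = w[0:2] = pq, z = w[2:10] = ppqqqppq.
Check: |xy| = 2 ≤ 6 and |y| = 2 ≥ 1. Reading y takes M from A back to A, so every xyⁱz is accepted.
Pumping length from the standard proof: p = 6 (the number of states). The repeated state found above gives |xy| = j ≤ 6 and |y| = j − i ≥ 1.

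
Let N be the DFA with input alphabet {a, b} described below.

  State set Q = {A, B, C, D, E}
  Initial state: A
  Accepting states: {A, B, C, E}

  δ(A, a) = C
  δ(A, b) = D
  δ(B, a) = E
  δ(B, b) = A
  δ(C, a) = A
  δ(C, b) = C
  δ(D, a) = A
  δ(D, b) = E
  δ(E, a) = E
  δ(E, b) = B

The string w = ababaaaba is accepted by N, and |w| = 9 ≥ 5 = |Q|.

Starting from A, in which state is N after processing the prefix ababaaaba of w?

Run of N on the first 9 characters of w = a b a b a a a b a:
  step 0: A  (start)
  step 1: C  (read a: A→C)
  step 2: C  (read b: C→C)
  step 3: A  (read a: C→A)
  step 4: D  (read b: A→D)
  step 5: A  (read a: D→A)
  step 6: C  (read a: A→C)
  step 7: A  (read a: C→A)
  step 8: D  (read b: A→D)
  step 9: A  (read a: D→A)

After reading 9 characters, N is in state A.
(This kind of state-tracing is the core of the pumping-lemma construction: with 5 states, pigeonhole forces a repeat within the first 5 steps.)

A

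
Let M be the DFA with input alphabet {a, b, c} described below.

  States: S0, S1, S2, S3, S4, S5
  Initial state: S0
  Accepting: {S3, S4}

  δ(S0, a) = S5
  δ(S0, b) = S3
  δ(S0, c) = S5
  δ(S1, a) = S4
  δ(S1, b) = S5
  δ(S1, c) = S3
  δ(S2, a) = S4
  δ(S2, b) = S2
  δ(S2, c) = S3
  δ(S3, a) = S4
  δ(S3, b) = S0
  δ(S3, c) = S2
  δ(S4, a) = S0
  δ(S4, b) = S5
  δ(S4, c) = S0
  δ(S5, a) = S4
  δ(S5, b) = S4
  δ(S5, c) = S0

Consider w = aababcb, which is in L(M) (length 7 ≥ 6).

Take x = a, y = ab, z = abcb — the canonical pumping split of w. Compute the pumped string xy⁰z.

aabcb

xy⁰z = xz = a·abcb = aabcb.
Reading y = ab takes M from S5 back to S5, so after x the machine is still in S5, and z then leads to the accepting state S3. Hence aabcb ∈ L(M).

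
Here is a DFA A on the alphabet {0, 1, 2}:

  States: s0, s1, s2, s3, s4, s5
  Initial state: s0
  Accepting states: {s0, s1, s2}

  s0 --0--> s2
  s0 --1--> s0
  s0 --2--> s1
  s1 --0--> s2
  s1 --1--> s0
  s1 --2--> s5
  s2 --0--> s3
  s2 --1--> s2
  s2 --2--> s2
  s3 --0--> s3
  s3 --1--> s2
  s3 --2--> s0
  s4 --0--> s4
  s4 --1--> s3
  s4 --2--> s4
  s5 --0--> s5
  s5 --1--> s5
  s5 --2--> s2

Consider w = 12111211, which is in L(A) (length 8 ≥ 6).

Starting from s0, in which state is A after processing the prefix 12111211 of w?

s0

Run of A on the first 8 characters of w = 1 2 1 1 1 2 1 1:
  step 0: s0  (start)
  step 1: s0  (read 1: s0→s0)
  step 2: s1  (read 2: s0→s1)
  step 3: s0  (read 1: s1→s0)
  step 4: s0  (read 1: s0→s0)
  step 5: s0  (read 1: s0→s0)
  step 6: s1  (read 2: s0→s1)
  step 7: s0  (read 1: s1→s0)
  step 8: s0  (read 1: s0→s0)

After reading 8 characters, A is in state s0.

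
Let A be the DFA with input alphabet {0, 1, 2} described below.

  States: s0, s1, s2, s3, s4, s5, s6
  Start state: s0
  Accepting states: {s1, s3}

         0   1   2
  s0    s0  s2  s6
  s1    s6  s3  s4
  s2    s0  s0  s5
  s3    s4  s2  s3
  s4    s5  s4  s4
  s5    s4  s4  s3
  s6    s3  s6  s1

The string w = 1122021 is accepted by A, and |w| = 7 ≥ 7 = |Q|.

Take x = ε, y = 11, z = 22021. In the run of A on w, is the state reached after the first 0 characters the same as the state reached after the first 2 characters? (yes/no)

yes

State sequence: s0 -1-> s2 -1-> s0

After x (step 0): s0. After xy (step 2): s0.
They match, so y = 11 drives A around a cycle from s0 back to itself; pumping y any number of times keeps A in s0 before reading z, and xyⁱz ∈ L(A) for every i ≥ 0.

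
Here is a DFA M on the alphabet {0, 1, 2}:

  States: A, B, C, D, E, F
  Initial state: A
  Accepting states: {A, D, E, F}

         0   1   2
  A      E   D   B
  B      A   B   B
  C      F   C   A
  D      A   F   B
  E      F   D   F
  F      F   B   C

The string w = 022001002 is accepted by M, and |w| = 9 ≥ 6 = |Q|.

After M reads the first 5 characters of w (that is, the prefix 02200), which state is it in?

F

State sequence: A -0-> E -2-> F -2-> C -0-> F -0-> F

After reading 5 characters, M is in state F.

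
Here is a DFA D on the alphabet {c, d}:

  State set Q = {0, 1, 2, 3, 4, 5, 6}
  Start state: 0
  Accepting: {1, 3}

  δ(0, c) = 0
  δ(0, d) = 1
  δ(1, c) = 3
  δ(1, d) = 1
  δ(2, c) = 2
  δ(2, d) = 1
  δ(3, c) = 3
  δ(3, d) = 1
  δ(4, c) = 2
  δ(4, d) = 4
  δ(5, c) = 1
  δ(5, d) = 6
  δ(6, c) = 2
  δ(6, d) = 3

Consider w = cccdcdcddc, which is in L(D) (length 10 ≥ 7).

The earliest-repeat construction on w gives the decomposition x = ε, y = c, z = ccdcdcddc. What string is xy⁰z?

ccdcdcddc

xy⁰z = xz = ε·ccdcdcddc = ccdcdcddc.
Reading y = c takes D from 0 back to 0, so after x the machine is still in 0, and z then leads to the accepting state 3. Hence ccdcdcddc ∈ L(D).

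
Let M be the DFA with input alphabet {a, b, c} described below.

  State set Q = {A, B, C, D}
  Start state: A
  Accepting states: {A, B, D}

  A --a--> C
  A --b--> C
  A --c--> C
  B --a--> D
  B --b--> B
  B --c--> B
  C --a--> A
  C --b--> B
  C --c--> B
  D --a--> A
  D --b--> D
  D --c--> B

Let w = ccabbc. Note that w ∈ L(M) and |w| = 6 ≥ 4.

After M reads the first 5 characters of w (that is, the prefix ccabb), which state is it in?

State sequence: A -c-> C -c-> B -a-> D -b-> D -b-> D

After reading 5 characters, M is in state D.
(This kind of state-tracing is the core of the pumping-lemma construction: with 4 states, pigeonhole forces a repeat within the first 4 steps.)

D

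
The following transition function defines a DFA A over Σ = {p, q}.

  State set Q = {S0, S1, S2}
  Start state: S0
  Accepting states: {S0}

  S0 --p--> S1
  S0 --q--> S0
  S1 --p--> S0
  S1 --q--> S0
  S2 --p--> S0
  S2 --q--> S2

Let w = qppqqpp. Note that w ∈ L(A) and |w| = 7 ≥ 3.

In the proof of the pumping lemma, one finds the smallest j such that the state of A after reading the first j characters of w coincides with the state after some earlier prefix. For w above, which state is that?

State sequence: S0 -q-> S0 -p-> S1 -p-> S0 -q-> S0 -q-> S0 -p-> S1 -p-> S0
First repeat at step 1: S0 was already visited.

The earliest repeat is at step j = 1: A is in S0, which it already visited at step i = 0.
The DFA has 3 states, so the proof of the pumping lemma guarantees a repeated state among the first 3+1 visited; the segment between the two visits is the pumpable y.

S0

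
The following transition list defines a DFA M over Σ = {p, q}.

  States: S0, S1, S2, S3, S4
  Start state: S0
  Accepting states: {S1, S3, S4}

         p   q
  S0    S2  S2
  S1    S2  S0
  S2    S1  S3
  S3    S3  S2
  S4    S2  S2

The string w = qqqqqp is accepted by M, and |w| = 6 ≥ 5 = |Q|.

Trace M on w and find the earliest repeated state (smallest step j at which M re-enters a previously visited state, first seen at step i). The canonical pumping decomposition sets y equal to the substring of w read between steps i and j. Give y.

qq

Run of M on w = q q q q q p:
  step 0: S0  (start)
  step 1: S2  (read q: S0→S2)
  step 2: S3  (read q: S2→S3)
  step 3: S2  (read q: S3→S2)   ← first repeat (S2 seen earlier)
  step 4: S3  (read q: S2→S3)
  step 5: S2  (read q: S3→S2)
  step 6: S1  (read p: S2→S1)

So i = 1, j = 3, giving x = w[0:1] = q, y = w[1:3] = qq, z = w[3:6] = qqp.
Check: |xy| = 3 ≤ 5 and |y| = 2 ≥ 1. Reading y takes M from S2 back to S2, so every xyⁱz is accepted.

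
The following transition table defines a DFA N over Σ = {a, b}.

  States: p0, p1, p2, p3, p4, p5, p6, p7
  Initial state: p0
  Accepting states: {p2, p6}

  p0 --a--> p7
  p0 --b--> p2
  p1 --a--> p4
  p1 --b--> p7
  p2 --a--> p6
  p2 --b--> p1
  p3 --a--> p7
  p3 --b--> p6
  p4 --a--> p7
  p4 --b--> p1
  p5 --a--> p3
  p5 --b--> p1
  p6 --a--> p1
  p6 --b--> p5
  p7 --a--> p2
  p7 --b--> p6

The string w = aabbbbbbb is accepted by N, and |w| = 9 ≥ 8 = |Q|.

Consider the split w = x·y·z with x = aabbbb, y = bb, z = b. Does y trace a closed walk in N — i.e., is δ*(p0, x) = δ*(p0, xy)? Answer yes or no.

no

State sequence: p0 -a-> p7 -a-> p2 -b-> p1 -b-> p7 -b-> p6 -b-> p5 -b-> p1 -b-> p7

After x (step 6): p5. After xy (step 8): p7.
They differ (p5 ≠ p7), so y is not a cycle from the state after x; this split is not the one the pumping-lemma construction produces, and pumping y need not keep the string in L(N).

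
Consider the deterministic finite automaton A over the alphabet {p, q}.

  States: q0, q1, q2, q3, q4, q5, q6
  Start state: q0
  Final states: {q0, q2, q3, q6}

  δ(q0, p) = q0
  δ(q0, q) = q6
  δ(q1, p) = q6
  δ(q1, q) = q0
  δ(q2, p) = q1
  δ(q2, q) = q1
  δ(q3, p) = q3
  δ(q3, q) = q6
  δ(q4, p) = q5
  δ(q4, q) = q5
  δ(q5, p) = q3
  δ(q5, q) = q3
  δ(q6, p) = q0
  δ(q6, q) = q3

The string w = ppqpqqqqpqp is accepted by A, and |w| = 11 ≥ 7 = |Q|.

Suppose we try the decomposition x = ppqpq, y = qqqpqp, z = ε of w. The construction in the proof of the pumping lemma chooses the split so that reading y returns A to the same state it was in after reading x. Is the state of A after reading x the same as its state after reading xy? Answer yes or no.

State sequence: q0 -p-> q0 -p-> q0 -q-> q6 -p-> q0 -q-> q6 -q-> q3 -q-> q6 -q-> q3 -p-> q3 -q-> q6 -p-> q0

After x (step 5): q6. After xy (step 11): q0.
They differ (q6 ≠ q0), so y is not a cycle from the state after x; this split is not the one the pumping-lemma construction produces, and pumping y need not keep the string in L(A).

no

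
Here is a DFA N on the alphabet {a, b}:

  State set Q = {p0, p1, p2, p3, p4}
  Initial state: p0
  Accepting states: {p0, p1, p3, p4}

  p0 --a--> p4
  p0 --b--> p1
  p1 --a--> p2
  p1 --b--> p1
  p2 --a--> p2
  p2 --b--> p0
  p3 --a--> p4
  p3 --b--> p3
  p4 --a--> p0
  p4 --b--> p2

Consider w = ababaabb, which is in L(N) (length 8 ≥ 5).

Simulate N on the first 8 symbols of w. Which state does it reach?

p1

State sequence: p0 -a-> p4 -b-> p2 -a-> p2 -b-> p0 -a-> p4 -a-> p0 -b-> p1 -b-> p1

After reading 8 characters, N is in state p1.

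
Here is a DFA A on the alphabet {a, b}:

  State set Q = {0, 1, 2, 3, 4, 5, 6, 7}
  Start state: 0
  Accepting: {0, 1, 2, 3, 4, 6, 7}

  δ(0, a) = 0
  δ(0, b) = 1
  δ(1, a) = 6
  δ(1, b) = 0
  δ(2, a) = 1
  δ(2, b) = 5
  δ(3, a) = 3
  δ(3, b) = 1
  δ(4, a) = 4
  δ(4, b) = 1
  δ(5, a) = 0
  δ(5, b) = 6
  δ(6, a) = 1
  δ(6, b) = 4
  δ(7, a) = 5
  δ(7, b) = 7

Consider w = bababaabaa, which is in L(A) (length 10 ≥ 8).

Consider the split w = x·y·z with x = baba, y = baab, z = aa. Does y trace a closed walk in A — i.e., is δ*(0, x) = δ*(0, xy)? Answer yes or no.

no

State sequence: 0 -b-> 1 -a-> 6 -b-> 4 -a-> 4 -b-> 1 -a-> 6 -a-> 1 -b-> 0

After x (step 4): 4. After xy (step 8): 0.
They differ (4 ≠ 0), so y is not a cycle from the state after x; this split is not the one the pumping-lemma construction produces, and pumping y need not keep the string in L(A).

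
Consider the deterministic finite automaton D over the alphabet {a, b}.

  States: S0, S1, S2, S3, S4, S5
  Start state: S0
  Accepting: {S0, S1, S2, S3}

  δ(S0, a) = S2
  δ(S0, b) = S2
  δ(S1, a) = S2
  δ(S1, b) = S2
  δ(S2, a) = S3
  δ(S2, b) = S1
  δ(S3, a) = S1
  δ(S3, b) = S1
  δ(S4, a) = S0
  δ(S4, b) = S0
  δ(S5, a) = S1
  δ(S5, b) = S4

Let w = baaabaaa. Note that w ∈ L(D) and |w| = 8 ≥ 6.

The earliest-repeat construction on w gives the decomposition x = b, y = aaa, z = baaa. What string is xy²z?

xy^2z = b·aaa·aaa·baaa = baaaaaabaaa.
Reading y = aaa takes D from S2 back to S2, so after x·y·y the machine is still in S2, and z then leads to the accepting state S1. Hence baaaaaabaaa ∈ L(D).

baaaaaabaaa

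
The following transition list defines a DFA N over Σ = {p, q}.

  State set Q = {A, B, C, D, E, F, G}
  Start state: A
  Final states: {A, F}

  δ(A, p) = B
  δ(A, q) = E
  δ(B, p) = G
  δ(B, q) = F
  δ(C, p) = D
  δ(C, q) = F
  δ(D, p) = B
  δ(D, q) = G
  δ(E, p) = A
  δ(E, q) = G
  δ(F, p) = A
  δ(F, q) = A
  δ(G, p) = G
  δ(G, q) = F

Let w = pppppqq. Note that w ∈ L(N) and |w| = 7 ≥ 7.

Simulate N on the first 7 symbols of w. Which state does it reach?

Run of N on the first 7 characters of w = p p p p p q q:
  step 0: A  (start)
  step 1: B  (read p: A→B)
  step 2: G  (read p: B→G)
  step 3: G  (read p: G→G)
  step 4: G  (read p: G→G)
  step 5: G  (read p: G→G)
  step 6: F  (read q: G→F)
  step 7: A  (read q: F→A)

After reading 7 characters, N is in state A.

A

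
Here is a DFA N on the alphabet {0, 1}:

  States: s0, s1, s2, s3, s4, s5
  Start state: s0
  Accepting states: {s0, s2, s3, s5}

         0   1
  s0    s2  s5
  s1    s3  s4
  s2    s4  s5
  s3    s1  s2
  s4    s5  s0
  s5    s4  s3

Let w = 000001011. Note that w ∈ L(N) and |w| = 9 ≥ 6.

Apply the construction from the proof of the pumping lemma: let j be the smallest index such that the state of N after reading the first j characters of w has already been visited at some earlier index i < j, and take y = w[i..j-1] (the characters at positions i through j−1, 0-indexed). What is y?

00

Run of N on w = 0 0 0 0 0 1 0 1 1:
  step 0: s0  (start)
  step 1: s2  (read 0: s0→s2)
  step 2: s4  (read 0: s2→s4)
  step 3: s5  (read 0: s4→s5)
  step 4: s4  (read 0: s5→s4)   ← first repeat (s4 seen earlier)
  step 5: s5  (read 0: s4→s5)
  step 6: s3  (read 1: s5→s3)
  step 7: s1  (read 0: s3→s1)
  step 8: s4  (read 1: s1→s4)
  step 9: s0  (read 1: s4→s0)

So i = 2, j = 4, giving x = w[0:2] = 00, y = w[2:4] = 00, z = w[4:9] = 01011.
Check: |xy| = 4 ≤ 6 and |y| = 2 ≥ 1. Reading y takes N from s4 back to s4, so every xyⁱz is accepted.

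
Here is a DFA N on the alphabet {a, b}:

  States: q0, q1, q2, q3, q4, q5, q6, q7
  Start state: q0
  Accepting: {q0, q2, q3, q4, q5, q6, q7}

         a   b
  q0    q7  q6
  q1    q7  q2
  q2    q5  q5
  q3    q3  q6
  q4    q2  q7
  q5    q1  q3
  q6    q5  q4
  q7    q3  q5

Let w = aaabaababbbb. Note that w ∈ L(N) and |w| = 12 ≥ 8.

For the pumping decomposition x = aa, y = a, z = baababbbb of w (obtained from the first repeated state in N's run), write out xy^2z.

aaaabaababbbb

xy^2z = aa·a·a·baababbbb = aaaabaababbbb.
Reading y = a takes N from q3 back to q3, so after x·y·y the machine is still in q3, and z then leads to the accepting state q7. Hence aaaabaababbbb ∈ L(N).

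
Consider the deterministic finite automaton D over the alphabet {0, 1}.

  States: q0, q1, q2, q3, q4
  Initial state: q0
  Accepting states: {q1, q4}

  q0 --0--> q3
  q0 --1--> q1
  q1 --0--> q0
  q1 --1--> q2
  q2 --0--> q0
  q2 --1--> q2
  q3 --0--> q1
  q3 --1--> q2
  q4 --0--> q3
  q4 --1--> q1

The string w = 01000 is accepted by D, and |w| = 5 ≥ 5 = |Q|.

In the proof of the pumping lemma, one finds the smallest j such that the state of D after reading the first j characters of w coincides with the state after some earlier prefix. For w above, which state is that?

q0

Run of D on w = 0 1 0 0 0:
  step 0: q0  (start)
  step 1: q3  (read 0: q0→q3)
  step 2: q2  (read 1: q3→q2)
  step 3: q0  (read 0: q2→q0)   ← first repeat (q0 seen earlier)
  step 4: q3  (read 0: q0→q3)
  step 5: q1  (read 0: q3→q1)

The earliest repeat is at step j = 3: D is in q0, which it already visited at step i = 0.
Since D has 5 states, any run of length ≥ 5 visits 5+1 states, so by pigeonhole some state repeats within the first 5 steps — that repeat gives the pumpable loop.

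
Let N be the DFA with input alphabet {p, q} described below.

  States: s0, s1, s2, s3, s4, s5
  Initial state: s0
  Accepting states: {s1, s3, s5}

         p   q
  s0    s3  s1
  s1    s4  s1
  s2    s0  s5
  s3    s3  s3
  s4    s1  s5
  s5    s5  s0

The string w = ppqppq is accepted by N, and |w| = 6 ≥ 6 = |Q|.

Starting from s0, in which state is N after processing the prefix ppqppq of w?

Run of N on the first 6 characters of w = p p q p p q:
  step 0: s0  (start)
  step 1: s3  (read p: s0→s3)
  step 2: s3  (read p: s3→s3)
  step 3: s3  (read q: s3→s3)
  step 4: s3  (read p: s3→s3)
  step 5: s3  (read p: s3→s3)
  step 6: s3  (read q: s3→s3)

After reading 6 characters, N is in state s3.
(This kind of state-tracing is the core of the pumping-lemma construction: with 6 states, pigeonhole forces a repeat within the first 6 steps.)

s3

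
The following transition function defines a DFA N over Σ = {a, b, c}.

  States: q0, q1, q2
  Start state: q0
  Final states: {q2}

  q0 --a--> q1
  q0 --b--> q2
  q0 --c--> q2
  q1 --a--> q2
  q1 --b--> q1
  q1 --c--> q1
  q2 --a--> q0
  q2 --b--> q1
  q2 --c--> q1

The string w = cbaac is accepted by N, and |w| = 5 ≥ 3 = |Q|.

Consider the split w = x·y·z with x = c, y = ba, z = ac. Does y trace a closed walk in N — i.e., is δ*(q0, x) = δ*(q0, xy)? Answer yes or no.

yes

Run of N on the first 3 characters of w = c b a:
  step 0: q0  (start)
  step 1: q2  (read c: q0→q2)
  step 2: q1  (read b: q2→q1)
  step 3: q2  (read a: q1→q2)

After x (step 1): q2. After xy (step 3): q2.
They match, so y = ba drives N around a cycle from q2 back to itself; pumping y any number of times keeps N in q2 before reading z, and xyⁱz ∈ L(N) for every i ≥ 0.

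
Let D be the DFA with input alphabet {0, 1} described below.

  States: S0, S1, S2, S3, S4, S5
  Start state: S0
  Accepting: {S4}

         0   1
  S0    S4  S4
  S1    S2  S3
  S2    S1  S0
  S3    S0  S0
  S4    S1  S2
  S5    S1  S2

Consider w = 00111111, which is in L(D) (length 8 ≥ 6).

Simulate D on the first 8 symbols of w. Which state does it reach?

S4

Run of D on the first 8 characters of w = 0 0 1 1 1 1 1 1:
  step 0: S0  (start)
  step 1: S4  (read 0: S0→S4)
  step 2: S1  (read 0: S4→S1)
  step 3: S3  (read 1: S1→S3)
  step 4: S0  (read 1: S3→S0)
  step 5: S4  (read 1: S0→S4)
  step 6: S2  (read 1: S4→S2)
  step 7: S0  (read 1: S2→S0)
  step 8: S4  (read 1: S0→S4)

After reading 8 characters, D is in state S4.
(This kind of state-tracing is the core of the pumping-lemma construction: with 6 states, pigeonhole forces a repeat within the first 6 steps.)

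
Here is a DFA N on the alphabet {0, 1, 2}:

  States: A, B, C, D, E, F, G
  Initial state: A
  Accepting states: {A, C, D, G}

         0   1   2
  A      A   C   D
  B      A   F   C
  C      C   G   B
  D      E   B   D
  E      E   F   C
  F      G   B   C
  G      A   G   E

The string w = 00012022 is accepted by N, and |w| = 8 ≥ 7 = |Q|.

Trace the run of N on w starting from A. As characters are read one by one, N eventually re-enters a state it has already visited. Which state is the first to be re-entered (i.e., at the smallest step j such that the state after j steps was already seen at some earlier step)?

State sequence: A -0-> A -0-> A -0-> A -1-> C -2-> B -0-> A -2-> D -2-> D
First repeat at step 1: A was already visited.

The earliest repeat is at step j = 1: N is in A, which it already visited at step i = 0.
The DFA has 7 states, so the proof of the pumping lemma guarantees a repeated state among the first 7+1 visited; the segment between the two visits is the pumpable y.

A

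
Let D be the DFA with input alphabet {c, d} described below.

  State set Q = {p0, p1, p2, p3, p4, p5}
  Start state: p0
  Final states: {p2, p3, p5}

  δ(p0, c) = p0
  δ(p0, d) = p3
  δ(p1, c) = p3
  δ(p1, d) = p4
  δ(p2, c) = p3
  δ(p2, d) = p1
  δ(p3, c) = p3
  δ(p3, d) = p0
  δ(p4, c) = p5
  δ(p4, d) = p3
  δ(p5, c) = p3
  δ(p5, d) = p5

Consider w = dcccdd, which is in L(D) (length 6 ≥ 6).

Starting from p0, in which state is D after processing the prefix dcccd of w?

Run of D on the first 5 characters of w = d c c c d:
  step 0: p0  (start)
  step 1: p3  (read d: p0→p3)
  step 2: p3  (read c: p3→p3)
  step 3: p3  (read c: p3→p3)
  step 4: p3  (read c: p3→p3)
  step 5: p0  (read d: p3→p0)

After reading 5 characters, D is in state p0.
(This kind of state-tracing is the core of the pumping-lemma construction: with 6 states, pigeonhole forces a repeat within the first 6 steps.)

p0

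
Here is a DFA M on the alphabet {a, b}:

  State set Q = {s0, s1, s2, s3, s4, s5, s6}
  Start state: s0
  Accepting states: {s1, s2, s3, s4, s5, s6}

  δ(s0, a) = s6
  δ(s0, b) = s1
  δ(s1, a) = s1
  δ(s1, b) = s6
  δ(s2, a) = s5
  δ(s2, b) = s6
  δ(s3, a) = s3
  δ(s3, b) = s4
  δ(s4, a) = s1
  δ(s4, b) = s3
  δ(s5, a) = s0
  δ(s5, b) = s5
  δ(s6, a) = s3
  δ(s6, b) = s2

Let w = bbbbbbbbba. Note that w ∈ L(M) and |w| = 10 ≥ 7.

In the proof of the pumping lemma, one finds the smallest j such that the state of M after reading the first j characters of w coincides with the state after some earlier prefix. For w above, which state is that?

State sequence: s0 -b-> s1 -b-> s6 -b-> s2 -b-> s6 -b-> s2 -b-> s6 -b-> s2 -b-> s6 -b-> s2 -a-> s5
First repeat at step 4: s6 was already visited.

The earliest repeat is at step j = 4: M is in s6, which it already visited at step i = 2.
The DFA has 7 states, so the proof of the pumping lemma guarantees a repeated state among the first 7+1 visited; the segment between the two visits is the pumpable y.

s6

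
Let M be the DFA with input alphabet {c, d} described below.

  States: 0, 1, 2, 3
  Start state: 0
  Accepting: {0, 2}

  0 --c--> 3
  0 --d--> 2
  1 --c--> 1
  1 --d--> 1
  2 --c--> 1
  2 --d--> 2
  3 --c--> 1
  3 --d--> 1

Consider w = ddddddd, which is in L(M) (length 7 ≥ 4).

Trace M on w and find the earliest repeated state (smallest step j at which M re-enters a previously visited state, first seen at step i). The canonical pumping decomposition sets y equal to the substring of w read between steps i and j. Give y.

d

State sequence: 0 -d-> 2 -d-> 2 -d-> 2 -d-> 2 -d-> 2 -d-> 2 -d-> 2
First repeat at step 2: 2 was already visited.

So i = 1, j = 2, giving x = w[0:1] = d, y = w[1:2] = d, z = w[2:7] = ddddd.
Check: |xy| = 2 ≤ 4 and |y| = 1 ≥ 1. Reading y takes M from 2 back to 2, so every xyⁱz is accepted.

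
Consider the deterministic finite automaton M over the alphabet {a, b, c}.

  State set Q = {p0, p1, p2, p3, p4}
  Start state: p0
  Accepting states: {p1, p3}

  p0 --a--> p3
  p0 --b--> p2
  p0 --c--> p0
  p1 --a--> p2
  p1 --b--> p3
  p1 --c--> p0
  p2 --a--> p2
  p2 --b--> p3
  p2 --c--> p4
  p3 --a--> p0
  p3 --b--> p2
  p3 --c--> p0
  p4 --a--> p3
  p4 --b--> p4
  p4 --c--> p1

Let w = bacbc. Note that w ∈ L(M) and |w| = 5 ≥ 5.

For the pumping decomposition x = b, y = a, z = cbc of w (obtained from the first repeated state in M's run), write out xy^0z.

bcbc

xy⁰z = xz = b·cbc = bcbc.
Reading y = a takes M from p2 back to p2, so after x the machine is still in p2, and z then leads to the accepting state p1. Hence bcbc ∈ L(M).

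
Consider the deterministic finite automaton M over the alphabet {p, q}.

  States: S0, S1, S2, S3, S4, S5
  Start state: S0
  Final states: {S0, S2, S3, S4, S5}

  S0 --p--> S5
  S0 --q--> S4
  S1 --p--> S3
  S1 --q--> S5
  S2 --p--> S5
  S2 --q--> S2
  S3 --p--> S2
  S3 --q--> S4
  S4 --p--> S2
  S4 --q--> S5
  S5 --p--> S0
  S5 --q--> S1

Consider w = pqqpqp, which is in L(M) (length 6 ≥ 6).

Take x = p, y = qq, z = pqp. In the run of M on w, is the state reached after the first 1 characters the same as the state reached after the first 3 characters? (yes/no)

yes

Run of M on the first 3 characters of w = p q q:
  step 0: S0  (start)
  step 1: S5  (read p: S0→S5)
  step 2: S1  (read q: S5→S1)
  step 3: S5  (read q: S1→S5)

After x (step 1): S5. After xy (step 3): S5.
They match, so y = qq drives M around a cycle from S5 back to itself; pumping y any number of times keeps M in S5 before reading z, and xyⁱz ∈ L(M) for every i ≥ 0.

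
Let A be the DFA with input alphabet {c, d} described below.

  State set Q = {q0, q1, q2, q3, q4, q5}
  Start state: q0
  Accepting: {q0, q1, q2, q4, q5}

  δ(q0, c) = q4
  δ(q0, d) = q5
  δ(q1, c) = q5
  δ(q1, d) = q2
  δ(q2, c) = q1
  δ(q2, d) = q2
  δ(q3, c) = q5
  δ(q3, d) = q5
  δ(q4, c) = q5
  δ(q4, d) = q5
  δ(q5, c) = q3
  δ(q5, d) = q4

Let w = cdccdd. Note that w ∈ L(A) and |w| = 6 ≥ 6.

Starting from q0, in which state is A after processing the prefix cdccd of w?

q4

State sequence: q0 -c-> q4 -d-> q5 -c-> q3 -c-> q5 -d-> q4

After reading 5 characters, A is in state q4.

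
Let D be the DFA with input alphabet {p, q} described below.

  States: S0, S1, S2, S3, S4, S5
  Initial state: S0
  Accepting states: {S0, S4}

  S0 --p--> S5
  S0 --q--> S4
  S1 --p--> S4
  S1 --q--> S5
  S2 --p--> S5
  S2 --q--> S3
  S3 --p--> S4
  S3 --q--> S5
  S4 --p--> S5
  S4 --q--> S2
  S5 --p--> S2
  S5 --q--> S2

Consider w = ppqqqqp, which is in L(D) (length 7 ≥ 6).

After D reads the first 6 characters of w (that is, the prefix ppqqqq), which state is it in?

S3

State sequence: S0 -p-> S5 -p-> S2 -q-> S3 -q-> S5 -q-> S2 -q-> S3

After reading 6 characters, D is in state S3.
(This kind of state-tracing is the core of the pumping-lemma construction: with 6 states, pigeonhole forces a repeat within the first 6 steps.)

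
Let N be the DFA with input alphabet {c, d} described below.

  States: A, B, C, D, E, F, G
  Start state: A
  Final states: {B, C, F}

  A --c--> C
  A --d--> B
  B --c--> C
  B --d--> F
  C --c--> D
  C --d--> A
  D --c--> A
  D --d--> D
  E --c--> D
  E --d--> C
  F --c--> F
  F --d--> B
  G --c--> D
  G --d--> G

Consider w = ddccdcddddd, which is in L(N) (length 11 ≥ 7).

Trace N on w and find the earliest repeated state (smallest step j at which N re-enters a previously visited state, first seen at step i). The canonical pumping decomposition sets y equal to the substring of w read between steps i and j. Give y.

State sequence: A -d-> B -d-> F -c-> F -c-> F -d-> B -c-> C -d-> A -d-> B -d-> F -d-> B -d-> F
First repeat at step 3: F was already visited.

So i = 2, j = 3, giving x = w[0:2] = dd, y = w[2:3] = c, z = w[3:11] = cdcddddd.
Check: |xy| = 3 ≤ 7 and |y| = 1 ≥ 1. Reading y takes N from F back to F, so every xyⁱz is accepted.
With |Q| = 7, pigeonhole forces a state repeat no later than step 7; the substring read between the first and second visits to that state can be pumped.

c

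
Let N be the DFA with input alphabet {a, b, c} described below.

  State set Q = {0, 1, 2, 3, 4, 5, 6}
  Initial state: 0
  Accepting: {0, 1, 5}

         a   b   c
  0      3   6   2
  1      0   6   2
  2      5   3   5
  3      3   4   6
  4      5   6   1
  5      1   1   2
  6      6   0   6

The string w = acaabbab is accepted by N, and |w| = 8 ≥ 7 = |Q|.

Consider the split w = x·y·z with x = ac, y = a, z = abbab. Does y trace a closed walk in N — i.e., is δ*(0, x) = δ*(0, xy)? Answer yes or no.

yes

Run of N on the first 3 characters of w = a c a:
  step 0: 0  (start)
  step 1: 3  (read a: 0→3)
  step 2: 6  (read c: 3→6)
  step 3: 6  (read a: 6→6)

After x (step 2): 6. After xy (step 3): 6.
They match, so y = a drives N around a cycle from 6 back to itself; pumping y any number of times keeps N in 6 before reading z, and xyⁱz ∈ L(N) for every i ≥ 0.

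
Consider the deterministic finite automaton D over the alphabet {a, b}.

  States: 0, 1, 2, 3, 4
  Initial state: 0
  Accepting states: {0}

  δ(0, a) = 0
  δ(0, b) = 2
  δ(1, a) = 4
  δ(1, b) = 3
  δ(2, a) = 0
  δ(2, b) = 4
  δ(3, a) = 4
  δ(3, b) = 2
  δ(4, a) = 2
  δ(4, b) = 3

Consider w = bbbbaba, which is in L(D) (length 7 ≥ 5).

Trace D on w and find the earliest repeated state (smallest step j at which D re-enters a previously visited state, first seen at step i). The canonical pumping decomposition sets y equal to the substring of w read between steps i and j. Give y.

State sequence: 0 -b-> 2 -b-> 4 -b-> 3 -b-> 2 -a-> 0 -b-> 2 -a-> 0
First repeat at step 4: 2 was already visited.

So i = 1, j = 4, giving x = w[0:1] = b, y = w[1:4] = bbb, z = w[4:7] = aba.
Check: |xy| = 4 ≤ 5 and |y| = 3 ≥ 1. Reading y takes D from 2 back to 2, so every xyⁱz is accepted.
The DFA has 5 states, so the proof of the pumping lemma guarantees a repeated state among the first 5+1 visited; the segment between the two visits is the pumpable y.

bbb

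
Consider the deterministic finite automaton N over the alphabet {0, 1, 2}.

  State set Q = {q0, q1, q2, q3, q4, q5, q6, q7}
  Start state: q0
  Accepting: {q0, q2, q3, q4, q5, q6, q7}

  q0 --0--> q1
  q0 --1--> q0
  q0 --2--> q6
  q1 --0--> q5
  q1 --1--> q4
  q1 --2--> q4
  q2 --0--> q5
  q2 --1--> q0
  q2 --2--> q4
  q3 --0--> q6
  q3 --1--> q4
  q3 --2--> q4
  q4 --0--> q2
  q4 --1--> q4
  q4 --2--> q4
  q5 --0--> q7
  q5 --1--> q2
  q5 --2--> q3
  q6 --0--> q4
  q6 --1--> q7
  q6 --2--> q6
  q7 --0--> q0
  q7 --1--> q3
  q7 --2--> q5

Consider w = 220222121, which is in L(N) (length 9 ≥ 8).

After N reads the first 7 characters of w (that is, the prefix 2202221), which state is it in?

q4

State sequence: q0 -2-> q6 -2-> q6 -0-> q4 -2-> q4 -2-> q4 -2-> q4 -1-> q4

After reading 7 characters, N is in state q4.
(This kind of state-tracing is the core of the pumping-lemma construction: with 8 states, pigeonhole forces a repeat within the first 8 steps.)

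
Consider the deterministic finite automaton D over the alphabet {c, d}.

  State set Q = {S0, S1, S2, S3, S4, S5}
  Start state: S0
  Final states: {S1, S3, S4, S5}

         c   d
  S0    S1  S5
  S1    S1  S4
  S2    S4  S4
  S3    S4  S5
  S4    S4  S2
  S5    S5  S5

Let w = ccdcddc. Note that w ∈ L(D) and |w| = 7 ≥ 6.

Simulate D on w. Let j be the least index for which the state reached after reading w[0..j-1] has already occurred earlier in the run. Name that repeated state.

S1

State sequence: S0 -c-> S1 -c-> S1 -d-> S4 -c-> S4 -d-> S2 -d-> S4 -c-> S4
First repeat at step 2: S1 was already visited.

The earliest repeat is at step j = 2: D is in S1, which it already visited at step i = 1.
With |Q| = 6, pigeonhole forces a state repeat no later than step 6; the substring read between the first and second visits to that state can be pumped.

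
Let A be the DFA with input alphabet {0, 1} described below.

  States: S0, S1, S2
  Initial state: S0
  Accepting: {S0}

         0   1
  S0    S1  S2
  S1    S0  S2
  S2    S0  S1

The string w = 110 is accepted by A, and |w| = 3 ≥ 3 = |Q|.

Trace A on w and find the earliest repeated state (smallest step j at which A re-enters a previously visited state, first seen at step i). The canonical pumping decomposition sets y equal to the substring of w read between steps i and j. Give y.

110

State sequence: S0 -1-> S2 -1-> S1 -0-> S0
First repeat at step 3: S0 was already visited.

So i = 0, j = 3, giving x = w[0:0] = ε, y = w[0:3] = 110, z = w[3:3] = ε.
Check: |xy| = 3 ≤ 3 and |y| = 3 ≥ 1. Reading y takes A from S0 back to S0, so every xyⁱz is accepted.
With |Q| = 3, pigeonhole forces a state repeat no later than step 3; the substring read between the first and second visits to that state can be pumped.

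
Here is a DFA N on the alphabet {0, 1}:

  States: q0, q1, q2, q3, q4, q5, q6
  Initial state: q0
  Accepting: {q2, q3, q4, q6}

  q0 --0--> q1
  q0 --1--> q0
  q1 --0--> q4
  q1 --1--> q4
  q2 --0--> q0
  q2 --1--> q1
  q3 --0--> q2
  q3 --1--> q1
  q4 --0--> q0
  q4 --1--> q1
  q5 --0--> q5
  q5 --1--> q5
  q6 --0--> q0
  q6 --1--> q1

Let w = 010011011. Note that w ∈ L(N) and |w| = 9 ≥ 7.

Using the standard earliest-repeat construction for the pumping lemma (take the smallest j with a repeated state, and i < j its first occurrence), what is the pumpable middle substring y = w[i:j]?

010

Run of N on w = 0 1 0 0 1 1 0 1 1:
  step 0: q0  (start)
  step 1: q1  (read 0: q0→q1)
  step 2: q4  (read 1: q1→q4)
  step 3: q0  (read 0: q4→q0)   ← first repeat (q0 seen earlier)
  step 4: q1  (read 0: q0→q1)
  step 5: q4  (read 1: q1→q4)
  step 6: q1  (read 1: q4→q1)
  step 7: q4  (read 0: q1→q4)
  step 8: q1  (read 1: q4→q1)
  step 9: q4  (read 1: q1→q4)

So i = 0, j = 3, giving x = w[0:0] = ε, y = w[0:3] = 010, z = w[3:9] = 011011.
Check: |xy| = 3 ≤ 7 and |y| = 3 ≥ 1. Reading y takes N from q0 back to q0, so every xyⁱz is accepted.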